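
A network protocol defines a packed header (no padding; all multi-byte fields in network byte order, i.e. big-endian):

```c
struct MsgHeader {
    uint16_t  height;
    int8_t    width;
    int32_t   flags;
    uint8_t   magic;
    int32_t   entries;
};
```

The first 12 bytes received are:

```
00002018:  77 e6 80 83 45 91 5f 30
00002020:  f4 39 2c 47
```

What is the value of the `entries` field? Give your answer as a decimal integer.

-197579705

`entries` follows `height` (2 B), `width` (1 B), `flags` (4 B), `magic` (1 B), so it starts at offset 2 + 1 + 4 + 1 = 8 and occupies 4 bytes.
Bytes at offsets 8..11: F4 39 2C 47.
Big-endian: lowest address holds the most-significant byte.
The bytes are already most-significant first: 0xF4392C47.
Top bit is set, so as a signed 32-bit value this is 0xF4392C47 − 2^32 = -197579705.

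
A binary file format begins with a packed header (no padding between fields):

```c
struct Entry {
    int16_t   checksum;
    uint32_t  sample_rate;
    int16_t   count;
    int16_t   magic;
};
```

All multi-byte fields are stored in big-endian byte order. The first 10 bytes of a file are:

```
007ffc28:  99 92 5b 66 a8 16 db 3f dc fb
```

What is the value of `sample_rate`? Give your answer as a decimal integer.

1533454358

`sample_rate` follows `checksum` (2 bytes), so it starts at byte offset 2 and occupies 4 bytes.
Bytes at offsets 2..5: 5B 66 A8 16.
Big-endian stores the most-significant byte at the lowest address.
The bytes are already most-significant first: 0x5B66A816.
0x5B66A816 = 1533454358.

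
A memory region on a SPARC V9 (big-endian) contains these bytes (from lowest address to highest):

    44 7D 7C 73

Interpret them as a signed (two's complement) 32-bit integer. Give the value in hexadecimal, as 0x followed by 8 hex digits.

0x447D7C73

In big-endian order the high byte comes first in memory.
The bytes are already most-significant first: 0x447D7C73.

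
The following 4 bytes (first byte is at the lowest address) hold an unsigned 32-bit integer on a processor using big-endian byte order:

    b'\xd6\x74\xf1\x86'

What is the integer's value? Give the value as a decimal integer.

In big-endian order the high byte comes first in memory.
The bytes are already most-significant first: 0xD674F186.
0xD674F186 = 3597988230.

3597988230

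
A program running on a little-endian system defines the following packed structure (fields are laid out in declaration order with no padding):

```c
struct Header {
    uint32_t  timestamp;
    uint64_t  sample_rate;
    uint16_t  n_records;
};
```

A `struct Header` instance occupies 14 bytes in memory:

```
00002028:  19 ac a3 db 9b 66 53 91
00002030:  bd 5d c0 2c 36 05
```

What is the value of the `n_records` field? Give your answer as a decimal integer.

1334

`n_records` follows `timestamp` (4 B), `sample_rate` (8 B), so it starts at offset 4 + 8 = 12 and occupies 2 bytes.
Bytes at offsets 12..13: 36 05.
Little-endian stores the least-significant byte at the lowest address.
Reassemble most-significant byte first: 05 36 → 0x0536.
0x0536 = 1334.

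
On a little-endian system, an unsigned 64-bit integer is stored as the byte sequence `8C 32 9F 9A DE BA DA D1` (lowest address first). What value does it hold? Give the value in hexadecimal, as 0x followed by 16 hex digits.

In little-endian order the low byte comes first in memory.
Reassemble most-significant byte first: D1 DA BA DE 9A 9F 32 8C → 0xD1DABADE9A9F328C.

0xD1DABADE9A9F328C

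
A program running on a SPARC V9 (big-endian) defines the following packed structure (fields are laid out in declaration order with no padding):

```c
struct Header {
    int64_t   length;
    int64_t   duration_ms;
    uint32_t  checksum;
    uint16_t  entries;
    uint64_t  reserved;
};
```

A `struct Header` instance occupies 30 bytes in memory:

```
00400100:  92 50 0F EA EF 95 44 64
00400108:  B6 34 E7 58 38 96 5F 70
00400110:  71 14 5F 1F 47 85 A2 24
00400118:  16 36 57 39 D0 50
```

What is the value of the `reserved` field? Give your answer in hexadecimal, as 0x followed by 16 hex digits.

`reserved` follows `length` (8 B), `duration_ms` (8 B), `checksum` (4 B), `entries` (2 B), so it starts at offset 8 + 8 + 4 + 2 = 22 and occupies 8 bytes.
Bytes at offsets 22..29: A2 24 16 36 57 39 D0 50.
Big-endian: lowest address holds the most-significant byte.
The bytes are already most-significant first: 0xA22416365739D050.

0xA22416365739D050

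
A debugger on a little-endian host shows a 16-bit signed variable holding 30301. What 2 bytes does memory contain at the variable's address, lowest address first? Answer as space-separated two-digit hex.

30301 in hexadecimal, padded to 16 bits, is 0x765D.
Split into bytes (most-significant first): 76 5D.
Little-endian stores the least-significant byte at the lowest address.
So at ascending addresses the bytes are 5D 76.

5D 76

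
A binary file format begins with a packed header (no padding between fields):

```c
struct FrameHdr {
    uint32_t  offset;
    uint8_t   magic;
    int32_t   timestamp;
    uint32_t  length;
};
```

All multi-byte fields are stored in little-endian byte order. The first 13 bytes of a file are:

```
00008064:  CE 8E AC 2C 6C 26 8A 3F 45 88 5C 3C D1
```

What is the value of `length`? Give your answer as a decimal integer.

`length` follows `offset` (4 B), `magic` (1 B), `timestamp` (4 B), so it starts at offset 4 + 1 + 4 = 9 and occupies 4 bytes.
Bytes at offsets 9..12: 88 5C 3C D1.
Little-endian stores the least-significant byte at the lowest address.
Reassemble most-significant byte first: D1 3C 5C 88 → 0xD13C5C88.
0xD13C5C88 = 3510393992.

3510393992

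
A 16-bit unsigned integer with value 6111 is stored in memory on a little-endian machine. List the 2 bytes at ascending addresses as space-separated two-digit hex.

6111 in hexadecimal, padded to 16 bits, is 0x17DF.
Split into bytes (most-significant first): 17 DF.
Little-endian: lowest address holds the least-significant byte.
So at ascending addresses the bytes are DF 17.

DF 17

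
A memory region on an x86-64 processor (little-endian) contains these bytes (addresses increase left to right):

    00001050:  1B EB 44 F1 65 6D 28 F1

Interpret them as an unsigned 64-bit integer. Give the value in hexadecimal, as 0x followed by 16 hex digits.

0xF1286D65F144EB1B

Little-endian: lowest address holds the least-significant byte.
Reassemble most-significant byte first: F1 28 6D 65 F1 44 EB 1B → 0xF1286D65F144EB1B.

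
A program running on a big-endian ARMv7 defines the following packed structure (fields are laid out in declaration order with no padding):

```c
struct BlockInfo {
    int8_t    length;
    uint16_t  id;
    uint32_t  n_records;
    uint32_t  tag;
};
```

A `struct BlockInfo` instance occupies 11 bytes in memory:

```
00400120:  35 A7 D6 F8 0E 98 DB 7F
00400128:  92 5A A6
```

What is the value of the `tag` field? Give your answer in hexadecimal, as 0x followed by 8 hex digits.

0x7F925AA6

`tag` follows `length` (1 B), `id` (2 B), `n_records` (4 B), so it starts at offset 1 + 2 + 4 = 7 and occupies 4 bytes.
Bytes at offsets 7..10: 7F 92 5A A6.
Big-endian: lowest address holds the most-significant byte.
The bytes are already most-significant first: 0x7F925AA6.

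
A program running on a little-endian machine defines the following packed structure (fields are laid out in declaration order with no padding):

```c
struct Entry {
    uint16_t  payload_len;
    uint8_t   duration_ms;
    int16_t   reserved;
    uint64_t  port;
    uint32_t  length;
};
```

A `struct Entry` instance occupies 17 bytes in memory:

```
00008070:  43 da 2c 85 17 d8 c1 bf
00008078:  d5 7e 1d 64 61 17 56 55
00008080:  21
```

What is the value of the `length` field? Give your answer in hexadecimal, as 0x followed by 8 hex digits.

`length` follows `payload_len` (2 B), `duration_ms` (1 B), `reserved` (2 B), `port` (8 B), so it starts at offset 2 + 1 + 2 + 8 = 13 and occupies 4 bytes.
Bytes at offsets 13..16: 17 56 55 21.
In little-endian order the low byte comes first in memory.
Reassemble most-significant byte first: 21 55 56 17 → 0x21555617.

0x21555617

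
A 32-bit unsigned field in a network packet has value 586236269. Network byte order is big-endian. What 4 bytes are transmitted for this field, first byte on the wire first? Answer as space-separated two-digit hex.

586236269 in hexadecimal, padded to 32 bits, is 0x22F1416D.
Split into bytes (most-significant first): 22 F1 41 6D.
In big-endian order the high byte comes first in memory.
So the memory order matches the most-significant-first order: 22 F1 41 6D.

22 F1 41 6D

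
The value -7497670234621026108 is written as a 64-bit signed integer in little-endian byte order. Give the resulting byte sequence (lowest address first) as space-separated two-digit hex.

C4 E0 64 5E A5 EC F2 97

Two's complement of -7497670234621026108 in 64 bits: 7497670234621026108 = 0x680D135AA19B1F3C; invert → 0x97F2ECA55E64E0C3; add 1 → 0x97F2ECA55E64E0C4.
Split into bytes (most-significant first): 97 F2 EC A5 5E 64 E0 C4.
In little-endian order the low byte comes first in memory.
So at ascending addresses the bytes are C4 E0 64 5E A5 EC F2 97.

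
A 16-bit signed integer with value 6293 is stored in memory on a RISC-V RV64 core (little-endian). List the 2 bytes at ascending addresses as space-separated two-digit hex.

6293 in hexadecimal, padded to 16 bits, is 0x1895.
Split into bytes (most-significant first): 18 95.
In little-endian order the low byte comes first in memory.
So at ascending addresses the bytes are 95 18.

95 18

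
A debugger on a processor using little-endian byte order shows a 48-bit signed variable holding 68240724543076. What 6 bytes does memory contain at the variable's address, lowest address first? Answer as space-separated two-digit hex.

64 46 25 88 10 3E

68240724543076 in hexadecimal, padded to 48 bits, is 0x3E1088254664.
Split into bytes (most-significant first): 3E 10 88 25 46 64.
Little-endian: lowest address holds the least-significant byte.
So at ascending addresses the bytes are 64 46 25 88 10 3E.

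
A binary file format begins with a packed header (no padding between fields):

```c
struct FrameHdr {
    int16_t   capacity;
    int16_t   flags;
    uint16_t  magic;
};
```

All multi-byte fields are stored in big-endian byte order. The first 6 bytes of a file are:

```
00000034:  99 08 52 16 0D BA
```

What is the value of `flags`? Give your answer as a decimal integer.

`flags` follows `capacity` (2 bytes), so it starts at byte offset 2 and occupies 2 bytes.
Bytes at offsets 2..3: 52 16.
In big-endian order the high byte comes first in memory.
The bytes are already most-significant first: 0x5216.
0x5216 = 21014.

21014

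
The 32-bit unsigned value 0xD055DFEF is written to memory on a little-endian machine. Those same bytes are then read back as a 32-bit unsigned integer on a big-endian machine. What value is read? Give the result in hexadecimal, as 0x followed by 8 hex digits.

Stored little-endian, the bytes at ascending addresses are EF DF 55 D0.
Read back as big-endian, the last byte is least significant, giving 0xEFDF55D0.

0xEFDF55D0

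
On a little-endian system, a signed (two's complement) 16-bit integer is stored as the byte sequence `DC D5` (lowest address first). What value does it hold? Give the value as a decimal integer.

Little-endian: lowest address holds the least-significant byte.
Reassemble most-significant byte first: D5 DC → 0xD5DC.
Top bit is set, so as a signed 16-bit value this is 0xD5DC − 2^16 = -10788.

-10788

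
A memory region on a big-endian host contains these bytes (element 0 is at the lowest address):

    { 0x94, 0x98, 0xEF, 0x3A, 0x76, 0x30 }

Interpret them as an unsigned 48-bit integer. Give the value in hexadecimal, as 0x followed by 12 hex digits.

0x9498EF3A7630

Big-endian: lowest address holds the most-significant byte.
The bytes are already most-significant first: 0x9498EF3A7630.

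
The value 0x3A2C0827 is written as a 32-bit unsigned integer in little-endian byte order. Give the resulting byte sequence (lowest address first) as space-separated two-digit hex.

27 08 2C 3A

Split into bytes (most-significant first): 3A 2C 08 27.
Little-endian: lowest address holds the least-significant byte.
So at ascending addresses the bytes are 27 08 2C 3A.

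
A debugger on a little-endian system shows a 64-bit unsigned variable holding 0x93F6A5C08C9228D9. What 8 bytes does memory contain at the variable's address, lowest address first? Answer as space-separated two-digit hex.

D9 28 92 8C C0 A5 F6 93

Split into bytes (most-significant first): 93 F6 A5 C0 8C 92 28 D9.
Little-endian stores the least-significant byte at the lowest address.
So at ascending addresses the bytes are D9 28 92 8C C0 A5 F6 93.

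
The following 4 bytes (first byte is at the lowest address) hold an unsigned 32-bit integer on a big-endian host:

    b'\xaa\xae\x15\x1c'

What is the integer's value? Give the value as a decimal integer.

2863535388

Big-endian stores the most-significant byte at the lowest address.
The bytes are already most-significant first: 0xAAAE151C.
0xAAAE151C = 2863535388.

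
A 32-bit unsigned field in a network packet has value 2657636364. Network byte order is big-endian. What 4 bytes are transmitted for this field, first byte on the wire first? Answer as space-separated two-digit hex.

2657636364 in hexadecimal, padded to 32 bits, is 0x9E68500C.
Split into bytes (most-significant first): 9E 68 50 0C.
Big-endian: lowest address holds the most-significant byte.
So the memory order matches the most-significant-first order: 9E 68 50 0C.

9E 68 50 0C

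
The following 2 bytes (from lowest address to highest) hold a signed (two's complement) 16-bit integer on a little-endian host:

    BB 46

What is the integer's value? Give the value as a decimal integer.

18107

In little-endian order the low byte comes first in memory.
Reassemble most-significant byte first: 46 BB → 0x46BB.
0x46BB = 18107.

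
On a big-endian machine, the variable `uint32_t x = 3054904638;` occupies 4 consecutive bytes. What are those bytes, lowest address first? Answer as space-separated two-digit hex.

B6 16 25 3E

3054904638 in hexadecimal, padded to 32 bits, is 0xB616253E.
Split into bytes (most-significant first): B6 16 25 3E.
In big-endian order the high byte comes first in memory.
So the memory order matches the most-significant-first order: B6 16 25 3E.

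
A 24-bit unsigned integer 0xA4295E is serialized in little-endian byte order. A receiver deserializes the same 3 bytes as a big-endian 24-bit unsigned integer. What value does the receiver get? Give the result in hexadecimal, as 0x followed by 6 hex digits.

0x5E29A4

Stored little-endian, the bytes at ascending addresses are 5E 29 A4.
Read back as big-endian, the last byte is least significant, giving 0x5E29A4.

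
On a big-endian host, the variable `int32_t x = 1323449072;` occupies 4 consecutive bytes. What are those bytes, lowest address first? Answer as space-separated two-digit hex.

4E E2 3A F0

1323449072 in hexadecimal, padded to 32 bits, is 0x4EE23AF0.
Split into bytes (most-significant first): 4E E2 3A F0.
Big-endian: lowest address holds the most-significant byte.
So the memory order matches the most-significant-first order: 4E E2 3A F0.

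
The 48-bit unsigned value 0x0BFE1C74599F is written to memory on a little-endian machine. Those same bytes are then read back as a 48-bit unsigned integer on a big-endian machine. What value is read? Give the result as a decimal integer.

175206548962827

Stored little-endian, the bytes at ascending addresses are 9F 59 74 1C FE 0B.
Read back as big-endian, the last byte is least significant, giving 0x9F59741CFE0B.
0x9F59741CFE0B = 175206548962827.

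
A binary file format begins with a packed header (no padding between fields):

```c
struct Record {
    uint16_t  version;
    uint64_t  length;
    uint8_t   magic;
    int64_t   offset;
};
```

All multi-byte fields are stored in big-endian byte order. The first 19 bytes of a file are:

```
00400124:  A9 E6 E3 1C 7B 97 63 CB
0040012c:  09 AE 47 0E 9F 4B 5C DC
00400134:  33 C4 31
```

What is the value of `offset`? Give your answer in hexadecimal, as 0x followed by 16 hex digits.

0x0E9F4B5CDC33C431

`offset` follows `version` (2 B), `length` (8 B), `magic` (1 B), so it starts at offset 2 + 8 + 1 = 11 and occupies 8 bytes.
Bytes at offsets 11..18: 0E 9F 4B 5C DC 33 C4 31.
Big-endian stores the most-significant byte at the lowest address.
The bytes are already most-significant first: 0x0E9F4B5CDC33C431.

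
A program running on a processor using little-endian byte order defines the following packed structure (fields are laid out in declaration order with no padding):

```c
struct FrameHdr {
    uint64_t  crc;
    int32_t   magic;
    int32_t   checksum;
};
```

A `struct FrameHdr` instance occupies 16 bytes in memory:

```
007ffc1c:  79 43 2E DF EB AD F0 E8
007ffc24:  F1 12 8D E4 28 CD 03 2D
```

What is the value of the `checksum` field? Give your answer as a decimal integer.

755223848

`checksum` follows `crc` (8 B), `magic` (4 B), so it starts at offset 8 + 4 = 12 and occupies 4 bytes.
Bytes at offsets 12..15: 28 CD 03 2D.
Little-endian stores the least-significant byte at the lowest address.
Reassemble most-significant byte first: 2D 03 CD 28 → 0x2D03CD28.
0x2D03CD28 = 755223848.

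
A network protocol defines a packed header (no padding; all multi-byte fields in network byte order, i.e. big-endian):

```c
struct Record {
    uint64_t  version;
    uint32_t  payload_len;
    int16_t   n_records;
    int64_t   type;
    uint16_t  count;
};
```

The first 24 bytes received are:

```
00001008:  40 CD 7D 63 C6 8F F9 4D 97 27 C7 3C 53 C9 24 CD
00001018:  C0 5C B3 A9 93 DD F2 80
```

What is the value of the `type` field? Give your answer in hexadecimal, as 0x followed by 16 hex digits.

0x24CDC05CB3A993DD

`type` follows `version` (8 B), `payload_len` (4 B), `n_records` (2 B), so it starts at offset 8 + 4 + 2 = 14 and occupies 8 bytes.
Bytes at offsets 14..21: 24 CD C0 5C B3 A9 93 DD.
In big-endian order the high byte comes first in memory.
The bytes are already most-significant first: 0x24CDC05CB3A993DD.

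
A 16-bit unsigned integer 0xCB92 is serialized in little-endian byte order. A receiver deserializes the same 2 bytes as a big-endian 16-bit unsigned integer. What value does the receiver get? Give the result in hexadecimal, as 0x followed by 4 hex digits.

Stored little-endian, the bytes at ascending addresses are 92 CB.
Read back as big-endian, the last byte is least significant, giving 0x92CB.

0x92CB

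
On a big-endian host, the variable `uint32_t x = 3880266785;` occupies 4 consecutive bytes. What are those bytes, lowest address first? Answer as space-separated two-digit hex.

E7 48 2C 21

3880266785 in hexadecimal, padded to 32 bits, is 0xE7482C21.
Split into bytes (most-significant first): E7 48 2C 21.
In big-endian order the high byte comes first in memory.
So the memory order matches the most-significant-first order: E7 48 2C 21.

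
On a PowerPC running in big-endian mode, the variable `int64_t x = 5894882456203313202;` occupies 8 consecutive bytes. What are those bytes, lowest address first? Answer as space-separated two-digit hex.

5894882456203313202 in hexadecimal, padded to 64 bits, is 0x51CED45C8AAE4032.
Split into bytes (most-significant first): 51 CE D4 5C 8A AE 40 32.
Big-endian stores the most-significant byte at the lowest address.
So the memory order matches the most-significant-first order: 51 CE D4 5C 8A AE 40 32.

51 CE D4 5C 8A AE 40 32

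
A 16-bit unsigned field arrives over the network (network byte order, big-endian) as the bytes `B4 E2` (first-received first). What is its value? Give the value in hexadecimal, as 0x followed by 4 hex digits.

In big-endian order the high byte comes first in memory.
The bytes are already most-significant first: 0xB4E2.

0xB4E2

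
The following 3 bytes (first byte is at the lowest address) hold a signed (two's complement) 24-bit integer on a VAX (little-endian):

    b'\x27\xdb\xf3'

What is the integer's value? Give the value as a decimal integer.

-795865

Little-endian: lowest address holds the least-significant byte.
Reassemble most-significant byte first: F3 DB 27 → 0xF3DB27.
Top bit is set, so as a signed 24-bit value this is 0xF3DB27 − 2^24 = -795865.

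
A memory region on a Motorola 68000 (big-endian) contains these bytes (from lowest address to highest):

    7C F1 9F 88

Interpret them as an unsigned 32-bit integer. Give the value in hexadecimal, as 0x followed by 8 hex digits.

Big-endian stores the most-significant byte at the lowest address.
The bytes are already most-significant first: 0x7CF19F88.

0x7CF19F88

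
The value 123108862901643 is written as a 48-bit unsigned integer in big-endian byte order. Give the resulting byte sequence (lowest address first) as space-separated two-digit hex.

6F F7 84 0A BD 8B

123108862901643 in hexadecimal, padded to 48 bits, is 0x6FF7840ABD8B.
Split into bytes (most-significant first): 6F F7 84 0A BD 8B.
Big-endian stores the most-significant byte at the lowest address.
So the memory order matches the most-significant-first order: 6F F7 84 0A BD 8B.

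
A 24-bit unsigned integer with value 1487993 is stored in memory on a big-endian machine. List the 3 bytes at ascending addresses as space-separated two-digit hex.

1487993 in hexadecimal, padded to 24 bits, is 0x16B479.
Split into bytes (most-significant first): 16 B4 79.
In big-endian order the high byte comes first in memory.
So the memory order matches the most-significant-first order: 16 B4 79.

16 B4 79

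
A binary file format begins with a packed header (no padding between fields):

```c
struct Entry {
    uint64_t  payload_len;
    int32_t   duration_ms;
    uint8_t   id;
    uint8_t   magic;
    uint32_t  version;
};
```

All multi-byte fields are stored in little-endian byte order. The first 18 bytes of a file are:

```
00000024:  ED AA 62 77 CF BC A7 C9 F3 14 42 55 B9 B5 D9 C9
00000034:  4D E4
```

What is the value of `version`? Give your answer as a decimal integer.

3830303193

`version` follows `payload_len` (8 B), `duration_ms` (4 B), `id` (1 B), `magic` (1 B), so it starts at offset 8 + 4 + 1 + 1 = 14 and occupies 4 bytes.
Bytes at offsets 14..17: D9 C9 4D E4.
Little-endian stores the least-significant byte at the lowest address.
Reassemble most-significant byte first: E4 4D C9 D9 → 0xE44DC9D9.
0xE44DC9D9 = 3830303193.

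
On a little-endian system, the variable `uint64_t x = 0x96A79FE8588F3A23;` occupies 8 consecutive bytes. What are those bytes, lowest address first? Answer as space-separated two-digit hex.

23 3A 8F 58 E8 9F A7 96

Split into bytes (most-significant first): 96 A7 9F E8 58 8F 3A 23.
Little-endian stores the least-significant byte at the lowest address.
So at ascending addresses the bytes are 23 3A 8F 58 E8 9F A7 96.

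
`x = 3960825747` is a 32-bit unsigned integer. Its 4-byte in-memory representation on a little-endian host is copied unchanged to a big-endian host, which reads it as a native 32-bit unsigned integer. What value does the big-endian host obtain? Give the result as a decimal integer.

2473006572

3960825747 in 32-bit hexadecimal is 0xEC156793.
Stored little-endian, the bytes at ascending addresses are 93 67 15 EC.
Read back as big-endian, the last byte is least significant, giving 0x936715EC.
0x936715EC = 2473006572.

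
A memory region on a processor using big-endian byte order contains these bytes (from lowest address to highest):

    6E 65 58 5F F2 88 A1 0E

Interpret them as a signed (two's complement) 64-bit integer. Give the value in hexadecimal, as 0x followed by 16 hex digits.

In big-endian order the high byte comes first in memory.
The bytes are already most-significant first: 0x6E65585FF288A10E.

0x6E65585FF288A10E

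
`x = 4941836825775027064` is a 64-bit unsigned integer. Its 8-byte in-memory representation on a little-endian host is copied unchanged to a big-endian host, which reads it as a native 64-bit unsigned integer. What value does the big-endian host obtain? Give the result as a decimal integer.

8697370048163910724

4941836825775027064 in 64-bit hexadecimal is 0x4494EE68FA43B378.
Stored little-endian, the bytes at ascending addresses are 78 B3 43 FA 68 EE 94 44.
Read back as big-endian, the last byte is least significant, giving 0x78B343FA68EE9444.
0x78B343FA68EE9444 = 8697370048163910724.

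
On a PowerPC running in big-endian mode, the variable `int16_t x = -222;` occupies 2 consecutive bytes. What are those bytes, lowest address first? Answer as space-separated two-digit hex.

FF 22

Two's complement of -222 in 16 bits: 222 = 0x00DE; invert → 0xFF21; add 1 → 0xFF22.
Split into bytes (most-significant first): FF 22.
In big-endian order the high byte comes first in memory.
So the memory order matches the most-significant-first order: FF 22.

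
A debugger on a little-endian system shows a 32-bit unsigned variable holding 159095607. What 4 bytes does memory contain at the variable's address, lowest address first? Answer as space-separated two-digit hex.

159095607 in hexadecimal, padded to 32 bits, is 0x097B9B37.
Split into bytes (most-significant first): 09 7B 9B 37.
Little-endian: lowest address holds the least-significant byte.
So at ascending addresses the bytes are 37 9B 7B 09.

37 9B 7B 09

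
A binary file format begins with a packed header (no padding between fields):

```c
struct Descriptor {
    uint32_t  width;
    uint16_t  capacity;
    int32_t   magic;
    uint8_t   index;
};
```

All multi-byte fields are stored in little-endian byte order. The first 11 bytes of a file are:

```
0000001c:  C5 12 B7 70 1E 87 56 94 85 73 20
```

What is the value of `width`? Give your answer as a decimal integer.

`width` is the first field, at byte offset 0, occupying 4 bytes.
Bytes at offsets 0..3: C5 12 B7 70.
Little-endian: lowest address holds the least-significant byte.
Reassemble most-significant byte first: 70 B7 12 C5 → 0x70B712C5.
0x70B712C5 = 1891046085.

1891046085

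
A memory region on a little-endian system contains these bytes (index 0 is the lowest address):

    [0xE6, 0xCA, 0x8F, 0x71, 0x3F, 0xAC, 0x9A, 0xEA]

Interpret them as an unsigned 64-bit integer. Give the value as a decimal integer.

Little-endian stores the least-significant byte at the lowest address.
Reassemble most-significant byte first: EA 9A AC 3F 71 8F CA E6 → 0xEA9AAC3F718FCAE6.
0xEA9AAC3F718FCAE6 = 16905013539776744166.

16905013539776744166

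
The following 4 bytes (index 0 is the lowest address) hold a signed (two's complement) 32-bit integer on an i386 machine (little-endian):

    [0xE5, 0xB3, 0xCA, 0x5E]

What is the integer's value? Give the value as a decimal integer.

1590342629

In little-endian order the low byte comes first in memory.
Reassemble most-significant byte first: 5E CA B3 E5 → 0x5ECAB3E5.
0x5ECAB3E5 = 1590342629.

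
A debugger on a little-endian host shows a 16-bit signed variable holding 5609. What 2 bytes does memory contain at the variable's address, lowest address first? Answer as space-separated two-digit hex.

5609 in hexadecimal, padded to 16 bits, is 0x15E9.
Split into bytes (most-significant first): 15 E9.
In little-endian order the low byte comes first in memory.
So at ascending addresses the bytes are E9 15.

E9 15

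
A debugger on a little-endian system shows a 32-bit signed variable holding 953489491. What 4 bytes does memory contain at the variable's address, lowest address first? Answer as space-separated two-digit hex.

53 18 D5 38

953489491 in hexadecimal, padded to 32 bits, is 0x38D51853.
Split into bytes (most-significant first): 38 D5 18 53.
Little-endian: lowest address holds the least-significant byte.
So at ascending addresses the bytes are 53 18 D5 38.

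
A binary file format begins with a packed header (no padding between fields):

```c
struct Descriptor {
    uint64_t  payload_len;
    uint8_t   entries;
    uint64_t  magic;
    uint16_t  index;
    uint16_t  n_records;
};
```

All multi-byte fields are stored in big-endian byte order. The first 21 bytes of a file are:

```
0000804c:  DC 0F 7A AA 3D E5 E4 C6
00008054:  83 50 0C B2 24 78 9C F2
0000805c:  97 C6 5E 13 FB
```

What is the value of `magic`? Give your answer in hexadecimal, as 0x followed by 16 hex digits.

0x500CB224789CF297

`magic` follows `payload_len` (8 B), `entries` (1 B), so it starts at offset 8 + 1 = 9 and occupies 8 bytes.
Bytes at offsets 9..16: 50 0C B2 24 78 9C F2 97.
In big-endian order the high byte comes first in memory.
The bytes are already most-significant first: 0x500CB224789CF297.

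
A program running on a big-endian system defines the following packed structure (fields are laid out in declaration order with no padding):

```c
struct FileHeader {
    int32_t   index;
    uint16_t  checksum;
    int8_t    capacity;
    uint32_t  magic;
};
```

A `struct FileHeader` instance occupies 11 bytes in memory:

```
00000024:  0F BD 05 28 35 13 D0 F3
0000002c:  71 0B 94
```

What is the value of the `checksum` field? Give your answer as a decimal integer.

13587

`checksum` follows `index` (4 bytes), so it starts at byte offset 4 and occupies 2 bytes.
Bytes at offsets 4..5: 35 13.
Big-endian stores the most-significant byte at the lowest address.
The bytes are already most-significant first: 0x3513.
0x3513 = 13587.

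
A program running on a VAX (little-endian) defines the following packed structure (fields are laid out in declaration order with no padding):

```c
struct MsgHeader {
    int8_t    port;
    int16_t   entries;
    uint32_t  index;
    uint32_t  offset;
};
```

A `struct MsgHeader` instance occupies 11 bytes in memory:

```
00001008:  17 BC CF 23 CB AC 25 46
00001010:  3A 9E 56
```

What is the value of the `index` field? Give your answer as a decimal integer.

632081187

`index` follows `port` (1 B), `entries` (2 B), so it starts at offset 1 + 2 = 3 and occupies 4 bytes.
Bytes at offsets 3..6: 23 CB AC 25.
Little-endian: lowest address holds the least-significant byte.
Reassemble most-significant byte first: 25 AC CB 23 → 0x25ACCB23.
0x25ACCB23 = 632081187.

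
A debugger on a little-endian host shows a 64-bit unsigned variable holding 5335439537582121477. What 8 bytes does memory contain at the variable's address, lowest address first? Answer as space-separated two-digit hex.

05 22 28 B6 FD 49 0B 4A

5335439537582121477 in hexadecimal, padded to 64 bits, is 0x4A0B49FDB6282205.
Split into bytes (most-significant first): 4A 0B 49 FD B6 28 22 05.
Little-endian stores the least-significant byte at the lowest address.
So at ascending addresses the bytes are 05 22 28 B6 FD 49 0B 4A.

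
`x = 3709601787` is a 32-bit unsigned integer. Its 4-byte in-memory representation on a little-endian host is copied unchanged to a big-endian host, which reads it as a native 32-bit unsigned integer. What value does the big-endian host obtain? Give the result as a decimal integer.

3709601787 in 32-bit hexadecimal is 0xDD1C07FB.
Stored little-endian, the bytes at ascending addresses are FB 07 1C DD.
Read back as big-endian, the last byte is least significant, giving 0xFB071CDD.
0xFB071CDD = 4211547357.

4211547357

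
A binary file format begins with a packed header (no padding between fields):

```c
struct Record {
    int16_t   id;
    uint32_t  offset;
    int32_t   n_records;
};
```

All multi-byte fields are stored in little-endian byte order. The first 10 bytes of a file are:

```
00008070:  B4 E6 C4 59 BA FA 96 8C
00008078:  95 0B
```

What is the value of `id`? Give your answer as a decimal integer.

`id` is the first field, at byte offset 0, occupying 2 bytes.
Bytes at offsets 0..1: B4 E6.
Little-endian: lowest address holds the least-significant byte.
Reassemble most-significant byte first: E6 B4 → 0xE6B4.
Top bit is set, so as a signed 16-bit value this is 0xE6B4 − 2^16 = -6476.

-6476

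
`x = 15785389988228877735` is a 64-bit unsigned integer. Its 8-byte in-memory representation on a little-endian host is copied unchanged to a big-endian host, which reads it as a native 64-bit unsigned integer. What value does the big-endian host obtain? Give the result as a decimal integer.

12091429742158811355

15785389988228877735 in 64-bit hexadecimal is 0xDB10F88F4963CDA7.
Stored little-endian, the bytes at ascending addresses are A7 CD 63 49 8F F8 10 DB.
Read back as big-endian, the last byte is least significant, giving 0xA7CD63498FF810DB.
0xA7CD63498FF810DB = 12091429742158811355.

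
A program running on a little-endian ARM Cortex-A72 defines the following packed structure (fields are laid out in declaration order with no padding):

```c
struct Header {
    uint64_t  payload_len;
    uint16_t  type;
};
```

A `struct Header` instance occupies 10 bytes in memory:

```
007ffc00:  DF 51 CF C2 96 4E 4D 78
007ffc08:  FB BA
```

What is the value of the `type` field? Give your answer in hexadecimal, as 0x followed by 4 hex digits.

0xBAFB

`type` follows `payload_len` (8 bytes), so it starts at byte offset 8 and occupies 2 bytes.
Bytes at offsets 8..9: FB BA.
Little-endian: lowest address holds the least-significant byte.
Reassemble most-significant byte first: BA FB → 0xBAFB.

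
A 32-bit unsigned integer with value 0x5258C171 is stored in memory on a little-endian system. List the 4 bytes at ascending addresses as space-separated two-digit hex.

71 C1 58 52

Split into bytes (most-significant first): 52 58 C1 71.
Little-endian: lowest address holds the least-significant byte.
So at ascending addresses the bytes are 71 C1 58 52.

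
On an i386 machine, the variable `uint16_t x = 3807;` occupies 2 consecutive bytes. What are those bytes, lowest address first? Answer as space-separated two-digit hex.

3807 in hexadecimal, padded to 16 bits, is 0x0EDF.
Split into bytes (most-significant first): 0E DF.
Little-endian stores the least-significant byte at the lowest address.
So at ascending addresses the bytes are DF 0E.

DF 0E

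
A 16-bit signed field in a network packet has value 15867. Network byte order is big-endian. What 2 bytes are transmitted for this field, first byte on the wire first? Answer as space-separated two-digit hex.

15867 in hexadecimal, padded to 16 bits, is 0x3DFB.
Split into bytes (most-significant first): 3D FB.
In big-endian order the high byte comes first in memory.
So the memory order matches the most-significant-first order: 3D FB.

3D FB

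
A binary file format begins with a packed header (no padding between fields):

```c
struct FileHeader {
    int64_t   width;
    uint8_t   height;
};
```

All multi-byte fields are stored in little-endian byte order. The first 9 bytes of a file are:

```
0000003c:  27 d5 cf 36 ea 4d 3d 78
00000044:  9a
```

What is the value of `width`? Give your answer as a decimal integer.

8664166926467978535

`width` is the first field, at byte offset 0, occupying 8 bytes.
Bytes at offsets 0..7: 27 D5 CF 36 EA 4D 3D 78.
Little-endian: lowest address holds the least-significant byte.
Reassemble most-significant byte first: 78 3D 4D EA 36 CF D5 27 → 0x783D4DEA36CFD527.
0x783D4DEA36CFD527 = 8664166926467978535.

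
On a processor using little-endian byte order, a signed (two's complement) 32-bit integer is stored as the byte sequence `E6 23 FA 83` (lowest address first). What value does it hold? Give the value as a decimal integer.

Little-endian stores the least-significant byte at the lowest address.
Reassemble most-significant byte first: 83 FA 23 E6 → 0x83FA23E6.
Top bit is set, so as a signed 32-bit value this is 0x83FA23E6 − 2^32 = -2080758810.

-2080758810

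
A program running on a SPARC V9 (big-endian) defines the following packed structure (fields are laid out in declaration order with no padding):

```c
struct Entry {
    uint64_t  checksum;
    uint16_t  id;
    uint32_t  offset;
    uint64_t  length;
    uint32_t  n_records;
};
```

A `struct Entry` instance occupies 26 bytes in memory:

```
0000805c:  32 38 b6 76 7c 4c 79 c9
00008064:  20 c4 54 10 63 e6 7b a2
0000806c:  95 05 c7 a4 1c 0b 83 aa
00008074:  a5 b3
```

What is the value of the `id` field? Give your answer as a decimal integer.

8388

`id` follows `checksum` (8 bytes), so it starts at byte offset 8 and occupies 2 bytes.
Bytes at offsets 8..9: 20 C4.
Big-endian stores the most-significant byte at the lowest address.
The bytes are already most-significant first: 0x20C4.
0x20C4 = 8388.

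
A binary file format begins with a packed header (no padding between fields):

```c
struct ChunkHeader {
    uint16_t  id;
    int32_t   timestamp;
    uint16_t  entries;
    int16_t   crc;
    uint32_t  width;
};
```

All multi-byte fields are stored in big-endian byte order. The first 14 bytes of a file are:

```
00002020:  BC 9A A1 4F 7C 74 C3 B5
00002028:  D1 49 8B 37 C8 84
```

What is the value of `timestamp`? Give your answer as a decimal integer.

`timestamp` follows `id` (2 bytes), so it starts at byte offset 2 and occupies 4 bytes.
Bytes at offsets 2..5: A1 4F 7C 74.
In big-endian order the high byte comes first in memory.
The bytes are already most-significant first: 0xA14F7C74.
Top bit is set, so as a signed 32-bit value this is 0xA14F7C74 − 2^32 = -1588626316.

-1588626316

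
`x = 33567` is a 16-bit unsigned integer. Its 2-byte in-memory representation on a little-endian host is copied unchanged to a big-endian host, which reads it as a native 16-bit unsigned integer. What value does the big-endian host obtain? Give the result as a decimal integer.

8067

33567 in 16-bit hexadecimal is 0x831F.
Stored little-endian, the bytes at ascending addresses are 1F 83.
Read back as big-endian, the last byte is least significant, giving 0x1F83.
0x1F83 = 8067.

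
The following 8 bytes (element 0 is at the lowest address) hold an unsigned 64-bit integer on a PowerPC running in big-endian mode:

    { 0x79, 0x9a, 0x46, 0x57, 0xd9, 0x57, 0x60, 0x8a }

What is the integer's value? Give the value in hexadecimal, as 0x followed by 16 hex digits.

Big-endian stores the most-significant byte at the lowest address.
The bytes are already most-significant first: 0x799A4657D957608A.

0x799A4657D957608A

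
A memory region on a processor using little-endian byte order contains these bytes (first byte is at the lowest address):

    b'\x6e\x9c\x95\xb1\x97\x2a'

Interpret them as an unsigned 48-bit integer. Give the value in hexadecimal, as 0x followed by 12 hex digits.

0x2A97B1959C6E

Little-endian: lowest address holds the least-significant byte.
Reassemble most-significant byte first: 2A 97 B1 95 9C 6E → 0x2A97B1959C6E.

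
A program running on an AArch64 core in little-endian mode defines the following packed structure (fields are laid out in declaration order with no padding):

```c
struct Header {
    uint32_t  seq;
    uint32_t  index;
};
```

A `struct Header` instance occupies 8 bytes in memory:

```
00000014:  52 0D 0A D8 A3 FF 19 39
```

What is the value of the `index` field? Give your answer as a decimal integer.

958005155

`index` follows `seq` (4 bytes), so it starts at byte offset 4 and occupies 4 bytes.
Bytes at offsets 4..7: A3 FF 19 39.
Little-endian stores the least-significant byte at the lowest address.
Reassemble most-significant byte first: 39 19 FF A3 → 0x3919FFA3.
0x3919FFA3 = 958005155.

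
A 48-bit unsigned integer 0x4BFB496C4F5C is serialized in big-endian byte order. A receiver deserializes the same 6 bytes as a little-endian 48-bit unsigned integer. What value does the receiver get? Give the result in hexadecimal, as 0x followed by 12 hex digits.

0x5C4F6C49FB4B

Stored big-endian, the bytes at ascending addresses are 4B FB 49 6C 4F 5C.
Read back as little-endian, the first byte is least significant, giving 0x5C4F6C49FB4B.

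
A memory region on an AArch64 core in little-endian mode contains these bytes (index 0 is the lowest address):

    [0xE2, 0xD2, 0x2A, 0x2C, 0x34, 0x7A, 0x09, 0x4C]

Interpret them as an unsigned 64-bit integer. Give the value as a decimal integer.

5479044786170811106

Little-endian: lowest address holds the least-significant byte.
Reassemble most-significant byte first: 4C 09 7A 34 2C 2A D2 E2 → 0x4C097A342C2AD2E2.
0x4C097A342C2AD2E2 = 5479044786170811106.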